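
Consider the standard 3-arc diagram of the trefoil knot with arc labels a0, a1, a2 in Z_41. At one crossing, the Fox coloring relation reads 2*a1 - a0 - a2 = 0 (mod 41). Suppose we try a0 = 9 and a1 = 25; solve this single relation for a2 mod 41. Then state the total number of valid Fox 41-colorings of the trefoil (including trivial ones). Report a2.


Step 1: Apply the given crossing relation 2*a1 - a0 - a2 = 0 (mod 41).
  a2 = 2*a1 - a0 mod 41
  a2 = 2*25 - 9 mod 41
  a2 = 50 - 9 mod 41
  a2 = 41 mod 41 = 0
Step 2: The trefoil has determinant 3.
  Number of Fox p-colorings (p prime) is p^2 if p = 3, else p.
  Since 41 does not divide 3, only trivial (constant) colorings exist.
  (So the trial a0 = 9, a1 = 25 with a0 != a1 does NOT extend to a valid coloring of the whole trefoil: the other two crossing relations require 3*(a1 - a0) = 0 (mod 41), which fails.)
  Total colorings = 41
Step 3: a2 = 0, total Fox 41-colorings = 41

0


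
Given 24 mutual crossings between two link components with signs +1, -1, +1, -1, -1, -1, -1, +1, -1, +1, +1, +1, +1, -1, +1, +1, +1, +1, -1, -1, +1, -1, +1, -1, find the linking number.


Step 1: Count positive crossings: 13
Step 2: Count negative crossings: 11
Step 3: Sum of signs = 13 - 11 = 2
Step 4: Linking number = sum/2 = 2/2 = 1

1


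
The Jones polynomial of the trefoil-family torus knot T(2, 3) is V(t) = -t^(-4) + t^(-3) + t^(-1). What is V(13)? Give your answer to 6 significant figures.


Substituting t = 13 into V(t) = -t^(-4) + t^(-3) + t^(-1):
  (-)t^(-4) = -3.50128e-05
  (+)t^(-3) = 0.000455166
  (+)t^(-1) = 0.0769231
Sum = (-3.50128e-05) + (0.000455166) + (0.0769231)
= 0.07734323028
Rounded to 6 significant figures: 0.0773432

0.0773432


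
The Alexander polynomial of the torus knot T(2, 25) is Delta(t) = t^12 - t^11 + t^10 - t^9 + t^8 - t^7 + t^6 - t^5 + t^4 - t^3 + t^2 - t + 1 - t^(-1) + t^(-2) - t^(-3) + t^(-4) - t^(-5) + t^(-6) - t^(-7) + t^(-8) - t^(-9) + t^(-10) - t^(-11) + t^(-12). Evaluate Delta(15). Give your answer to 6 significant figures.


Substituting t = 15 into Delta(t) = t^12 - t^11 + t^10 - t^9 + t^8 - t^7 + t^6 - t^5 + t^4 - t^3 + t^2 - t + 1 - t^(-1) + t^(-2) - t^(-3) + t^(-4) - t^(-5) + t^(-6) - t^(-7) + t^(-8) - t^(-9) + t^(-10) - t^(-11) + t^(-12):
Term values: (129746337890625) + (-8649755859375) + (576650390625) + (-38443359375) + (2562890625) + (-170859375) + (11390625) + (-759375) + (50625) + (-3375) + (225) + (-15) + (1) + (-0.0666667) + (0.00444444) + (-0.000296296) + (1.97531e-05) + (-1.31687e-06) + (8.77915e-08) + (-5.85277e-09) + (3.90184e-10) + (-2.60123e-11) + (1.73415e-12) + (-1.1561e-13) + (7.70735e-15)
Sum = 1.216371918e+14
Rounded to 6 significant figures: 1.21637e+14

1.21637e+14


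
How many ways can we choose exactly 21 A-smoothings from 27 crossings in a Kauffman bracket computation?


We choose which 21 of 27 crossings get A-smoothings.
C(27, 21) = 27! / (21! * 6!)
= 296010

296010


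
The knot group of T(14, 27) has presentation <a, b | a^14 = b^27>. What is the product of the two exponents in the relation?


The relation is a^14 = b^27.
Product of exponents = 14 * 27
= 378

378


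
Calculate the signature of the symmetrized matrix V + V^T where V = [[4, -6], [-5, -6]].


Step 1: V + V^T = [[8, -11], [-11, -12]]
Step 2: trace = -4, det = -217
Step 3: Discriminant = (-4)^2 - 4*(-217) = 884
Step 4: Eigenvalues: 12.8661, -16.8661
Step 5: Signature = (# positive eigenvalues) - (# negative eigenvalues) = 0

0


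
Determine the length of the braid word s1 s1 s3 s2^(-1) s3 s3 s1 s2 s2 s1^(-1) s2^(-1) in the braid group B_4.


The word length counts the number of generators (including inverses).
Listing each generator: s1, s1, s3, s2^(-1), s3, s3, s1, s2, s2, s1^(-1), s2^(-1)
There are 11 generators in this braid word.

11


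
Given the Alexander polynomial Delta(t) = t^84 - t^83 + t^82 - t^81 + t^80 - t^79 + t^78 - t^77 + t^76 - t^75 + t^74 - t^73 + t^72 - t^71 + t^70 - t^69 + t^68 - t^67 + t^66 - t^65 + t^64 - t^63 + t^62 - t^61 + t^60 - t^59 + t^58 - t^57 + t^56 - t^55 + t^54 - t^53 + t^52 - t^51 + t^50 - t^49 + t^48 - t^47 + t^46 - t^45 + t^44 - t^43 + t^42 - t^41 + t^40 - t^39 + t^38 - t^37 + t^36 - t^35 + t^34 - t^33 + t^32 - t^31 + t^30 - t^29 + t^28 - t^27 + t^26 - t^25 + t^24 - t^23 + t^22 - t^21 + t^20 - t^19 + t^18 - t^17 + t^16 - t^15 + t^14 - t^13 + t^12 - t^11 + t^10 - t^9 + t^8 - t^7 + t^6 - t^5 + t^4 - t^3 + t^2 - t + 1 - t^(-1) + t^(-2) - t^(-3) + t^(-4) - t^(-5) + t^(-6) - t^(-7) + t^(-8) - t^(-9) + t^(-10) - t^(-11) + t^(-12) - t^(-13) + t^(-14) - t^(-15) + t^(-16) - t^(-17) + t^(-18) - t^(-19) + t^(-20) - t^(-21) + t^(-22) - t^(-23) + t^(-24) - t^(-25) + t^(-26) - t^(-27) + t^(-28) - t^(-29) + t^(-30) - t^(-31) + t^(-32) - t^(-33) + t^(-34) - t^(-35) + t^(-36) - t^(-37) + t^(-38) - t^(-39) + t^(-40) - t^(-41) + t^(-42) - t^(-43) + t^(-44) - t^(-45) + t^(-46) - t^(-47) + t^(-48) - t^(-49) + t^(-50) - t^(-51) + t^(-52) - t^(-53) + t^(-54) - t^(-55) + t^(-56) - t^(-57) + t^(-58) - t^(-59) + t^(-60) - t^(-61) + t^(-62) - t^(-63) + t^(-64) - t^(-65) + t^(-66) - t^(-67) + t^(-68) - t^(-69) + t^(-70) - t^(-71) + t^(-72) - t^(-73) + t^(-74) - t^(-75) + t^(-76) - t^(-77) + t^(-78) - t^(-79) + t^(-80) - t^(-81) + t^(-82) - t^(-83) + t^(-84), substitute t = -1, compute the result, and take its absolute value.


Step 1: The polynomial has 169 terms with alternating signs, exponents from 84 down to -84.
Step 2: Substitute t = -1. The i-th term has coefficient (-1)^i and exponent (m-i),
  so its value is (-1)^i * (-1)^(m-i) = (-1)^m = 1 for every i.
Step 3: All 169 terms equal 1, so Delta(-1) = 169 * (1) = 169
Step 4: |Delta(-1)| = 169

169


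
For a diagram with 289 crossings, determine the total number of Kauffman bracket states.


Each crossing contributes 2 choices (A-smoothing or B-smoothing).
Total states = 2^289 = 994646472819573284310764496293641680200912301594695434880927953786318994025066751066112

994646472819573284310764496293641680200912301594695434880927953786318994025066751066112


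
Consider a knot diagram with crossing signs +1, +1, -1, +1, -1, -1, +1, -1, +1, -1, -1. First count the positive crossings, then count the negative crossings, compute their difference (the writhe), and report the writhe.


Step 1: Count positive crossings (+1).
Positive crossings: 5
Step 2: Count negative crossings (-1).
Negative crossings: 6
Step 3: Writhe = (positive) - (negative)
w = 5 - 6 = -1
Step 4: |w| = 1, and w is negative

-1


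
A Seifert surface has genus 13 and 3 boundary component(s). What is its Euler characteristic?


chi = 2 - 2g - b
= 2 - 2*13 - 3
= 2 - 26 - 3 = -27

-27


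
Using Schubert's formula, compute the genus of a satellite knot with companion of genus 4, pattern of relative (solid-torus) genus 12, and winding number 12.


Schubert: g(satellite) = g_rel(pattern) + |winding| * g(companion),
where g_rel(pattern) is the genus of the pattern relative to the solid torus.
= 12 + 12 * 4
= 12 + 48 = 60

60


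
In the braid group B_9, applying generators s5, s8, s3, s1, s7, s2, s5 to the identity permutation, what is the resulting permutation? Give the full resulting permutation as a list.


Starting with identity [1, 2, 3, 4, 5, 6, 7, 8, 9].
Apply generators in sequence:
  After s5: [1, 2, 3, 4, 6, 5, 7, 8, 9]
  After s8: [1, 2, 3, 4, 6, 5, 7, 9, 8]
  After s3: [1, 2, 4, 3, 6, 5, 7, 9, 8]
  After s1: [2, 1, 4, 3, 6, 5, 7, 9, 8]
  After s7: [2, 1, 4, 3, 6, 5, 9, 7, 8]
  After s2: [2, 4, 1, 3, 6, 5, 9, 7, 8]
  After s5: [2, 4, 1, 3, 5, 6, 9, 7, 8]
Final permutation: [2, 4, 1, 3, 5, 6, 9, 7, 8]

[2, 4, 1, 3, 5, 6, 9, 7, 8]


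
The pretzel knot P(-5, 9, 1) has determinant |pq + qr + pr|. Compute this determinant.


Step 1: Compute pq + qr + pr.
pq = (-5)*9 = -45
qr = 9*1 = 9
pr = (-5)*1 = -5
pq + qr + pr = -45 + 9 + (-5) = -41
Step 2: Take absolute value.
det(P(-5,9,1)) = |-41| = 41

41


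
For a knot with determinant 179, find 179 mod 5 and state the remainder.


Step 1: A knot is p-colorable if and only if p divides its determinant.
Step 2: Compute 179 mod 5.
179 = 35 * 5 + 4
Step 3: 179 mod 5 = 4
Step 4: The knot is 5-colorable: no

4


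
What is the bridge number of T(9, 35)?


The bridge number of T(p,q) is min(p,q).
min(9, 35) = 9

9


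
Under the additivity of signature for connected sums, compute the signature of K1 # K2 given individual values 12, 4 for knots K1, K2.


The signature is additive under connected sum.
signature(K1 # K2) = (12) + (4)
= 16

16


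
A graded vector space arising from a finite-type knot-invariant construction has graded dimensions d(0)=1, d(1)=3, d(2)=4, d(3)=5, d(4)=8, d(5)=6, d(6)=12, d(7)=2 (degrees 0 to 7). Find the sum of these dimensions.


Total dimension = d(0) + d(1) + ... + d(7)
= 1 + 3 + 4 + 5 + 8 + 6 + 12 + 2
= 41

41


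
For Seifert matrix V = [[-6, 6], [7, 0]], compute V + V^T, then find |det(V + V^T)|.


Step 1: Form V + V^T where V = [[-6, 6], [7, 0]]
  V^T = [[-6, 7], [6, 0]]
  V + V^T = [[-12, 13], [13, 0]]
Step 2: det(V + V^T) = (-12)*0 - 13*13
  = 0 - 169 = -169
Step 3: Knot determinant = |det(V + V^T)| = |-169| = 169

169


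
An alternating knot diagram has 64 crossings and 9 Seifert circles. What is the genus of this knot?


For alternating knots, g = (c - s + 1)/2.
= (64 - 9 + 1)/2
= 56/2 = 28

28


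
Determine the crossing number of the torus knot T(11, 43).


For a torus knot T(p, q) with gcd(p,q)=1,
the crossing number is min(p*(q-1), q*(p-1)).
p*(q-1) = 11*42 = 462
q*(p-1) = 43*10 = 430
min(462, 430) = 430

430


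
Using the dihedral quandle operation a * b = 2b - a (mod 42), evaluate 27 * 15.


27 * 15 = 2*15 - 27 mod 42
= 30 - 27 mod 42
= 3 mod 42 = 3

3


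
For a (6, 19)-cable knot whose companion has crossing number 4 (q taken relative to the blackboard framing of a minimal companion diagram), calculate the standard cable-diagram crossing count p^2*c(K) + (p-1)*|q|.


Step 1: Each of the c(K) crossings of the companion diagram becomes p*p = p^2 crossings among the p parallel strands, and each of the |q| twists s_1 s_2 ... s_(p-1) adds (p-1) crossings.
  Crossings = p^2 * c(K) + (p-1)*|q|
Step 2: = 6^2 * 4 + (6-1)*19
Step 3: = 36*4 + 5*19
Step 4: = 144 + 95 = 239

239


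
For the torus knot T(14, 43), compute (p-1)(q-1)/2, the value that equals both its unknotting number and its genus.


For a torus knot T(p,q), both the unknotting number and genus equal (p-1)(q-1)/2.
= (14-1)(43-1)/2
= 13*42/2
= 546/2 = 273

273


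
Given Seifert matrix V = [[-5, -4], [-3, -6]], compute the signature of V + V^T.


Step 1: V + V^T = [[-10, -7], [-7, -12]]
Step 2: trace = -22, det = 71
Step 3: Discriminant = (-22)^2 - 4*71 = 200
Step 4: Eigenvalues: -3.92893, -18.0711
Step 5: Signature = (# positive eigenvalues) - (# negative eigenvalues) = -2

-2


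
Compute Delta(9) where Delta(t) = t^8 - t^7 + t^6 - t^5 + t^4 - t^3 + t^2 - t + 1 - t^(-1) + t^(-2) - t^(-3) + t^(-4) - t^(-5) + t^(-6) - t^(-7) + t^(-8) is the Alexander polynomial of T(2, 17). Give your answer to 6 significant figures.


Substituting t = 9 into Delta(t) = t^8 - t^7 + t^6 - t^5 + t^4 - t^3 + t^2 - t + 1 - t^(-1) + t^(-2) - t^(-3) + t^(-4) - t^(-5) + t^(-6) - t^(-7) + t^(-8):
Term values: (43046721) + (-4782969) + (531441) + (-59049) + (6561) + (-729) + (81) + (-9) + (1) + (-0.111111) + (0.0123457) + (-0.00137174) + (0.000152416) + (-1.69351e-05) + (1.88168e-06) + (-2.09075e-07) + (2.32306e-08)
Sum = 38742048.9
Rounded to 6 significant figures: 3.8742e+07

3.8742e+07


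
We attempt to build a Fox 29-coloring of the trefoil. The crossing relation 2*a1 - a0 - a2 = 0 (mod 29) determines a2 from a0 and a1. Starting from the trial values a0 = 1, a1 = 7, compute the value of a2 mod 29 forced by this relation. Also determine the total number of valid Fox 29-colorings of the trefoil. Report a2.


Step 1: Apply the given crossing relation 2*a1 - a0 - a2 = 0 (mod 29).
  a2 = 2*a1 - a0 mod 29
  a2 = 2*7 - 1 mod 29
  a2 = 14 - 1 mod 29
  a2 = 13 mod 29 = 13
Step 2: The trefoil has determinant 3.
  Number of Fox p-colorings (p prime) is p^2 if p = 3, else p.
  Since 29 does not divide 3, only trivial (constant) colorings exist.
  (So the trial a0 = 1, a1 = 7 with a0 != a1 does NOT extend to a valid coloring of the whole trefoil: the other two crossing relations require 3*(a1 - a0) = 0 (mod 29), which fails.)
  Total colorings = 29
Step 3: a2 = 13, total Fox 29-colorings = 29

13


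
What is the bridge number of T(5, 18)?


The bridge number of T(p,q) is min(p,q).
min(5, 18) = 5

5


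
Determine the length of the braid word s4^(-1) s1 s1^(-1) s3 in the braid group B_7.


The word length counts the number of generators (including inverses).
Listing each generator: s4^(-1), s1, s1^(-1), s3
There are 4 generators in this braid word.

4


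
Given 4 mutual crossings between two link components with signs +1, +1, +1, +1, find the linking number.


Step 1: Count positive crossings: 4
Step 2: Count negative crossings: 0
Step 3: Sum of signs = 4 - 0 = 4
Step 4: Linking number = sum/2 = 4/2 = 2

2


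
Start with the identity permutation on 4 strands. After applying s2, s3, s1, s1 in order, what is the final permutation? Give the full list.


Starting with identity [1, 2, 3, 4].
Apply generators in sequence:
  After s2: [1, 3, 2, 4]
  After s3: [1, 3, 4, 2]
  After s1: [3, 1, 4, 2]
  After s1: [1, 3, 4, 2]
Final permutation: [1, 3, 4, 2]

[1, 3, 4, 2]


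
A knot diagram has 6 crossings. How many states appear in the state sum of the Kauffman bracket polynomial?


Each crossing contributes 2 choices (A-smoothing or B-smoothing).
Total states = 2^6 = 64

64


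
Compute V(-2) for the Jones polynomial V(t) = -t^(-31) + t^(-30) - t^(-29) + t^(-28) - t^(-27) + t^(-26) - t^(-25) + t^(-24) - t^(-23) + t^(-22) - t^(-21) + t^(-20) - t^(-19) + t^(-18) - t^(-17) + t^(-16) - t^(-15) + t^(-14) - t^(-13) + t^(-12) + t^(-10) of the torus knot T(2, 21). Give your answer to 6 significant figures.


Substituting t = -2 into V(t) = -t^(-31) + t^(-30) - t^(-29) + t^(-28) - t^(-27) + t^(-26) - t^(-25) + t^(-24) - t^(-23) + t^(-22) - t^(-21) + t^(-20) - t^(-19) + t^(-18) - t^(-17) + t^(-16) - t^(-15) + t^(-14) - t^(-13) + t^(-12) + t^(-10):
  (-)t^(-31) = 4.65661e-10
  (+)t^(-30) = 9.31323e-10
  (-)t^(-29) = 1.86265e-09
  (+)t^(-28) = 3.72529e-09
  (-)t^(-27) = 7.45058e-09
  (+)t^(-26) = 1.49012e-08
  (-)t^(-25) = 2.98023e-08
  (+)t^(-24) = 5.96046e-08
  (-)t^(-23) = 1.19209e-07
  (+)t^(-22) = 2.38419e-07
  (-)t^(-21) = 4.76837e-07
  (+)t^(-20) = 9.53674e-07
  (-)t^(-19) = 1.90735e-06
  (+)t^(-18) = 3.8147e-06
  (-)t^(-17) = 7.62939e-06
  (+)t^(-16) = 1.52588e-05
  (-)t^(-15) = 3.05176e-05
  (+)t^(-14) = 6.10352e-05
  (-)t^(-13) = 0.00012207
  (+)t^(-12) = 0.000244141
  (+)t^(-10) = 0.000976562
Sum = (4.65661e-10) + (9.31323e-10) + (1.86265e-09) + (3.72529e-09) + (7.45058e-09) + (1.49012e-08) + (2.98023e-08) + (5.96046e-08) + (1.19209e-07) + (2.38419e-07) + (4.76837e-07) + (9.53674e-07) + (1.90735e-06) + (3.8147e-06) + (7.62939e-06) + (1.52588e-05) + (3.05176e-05) + (6.10352e-05) + (0.00012207) + (0.000244141) + (0.000976562)
= 0.001464843284
Rounded to 6 significant figures: 0.00146484

0.00146484


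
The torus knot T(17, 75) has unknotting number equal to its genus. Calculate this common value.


For a torus knot T(p,q), both the unknotting number and genus equal (p-1)(q-1)/2.
= (17-1)(75-1)/2
= 16*74/2
= 1184/2 = 592

592


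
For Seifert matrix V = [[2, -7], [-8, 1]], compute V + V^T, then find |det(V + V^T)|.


Step 1: Form V + V^T where V = [[2, -7], [-8, 1]]
  V^T = [[2, -8], [-7, 1]]
  V + V^T = [[4, -15], [-15, 2]]
Step 2: det(V + V^T) = 4*2 - (-15)*(-15)
  = 8 - 225 = -217
Step 3: Knot determinant = |det(V + V^T)| = |-217| = 217

217


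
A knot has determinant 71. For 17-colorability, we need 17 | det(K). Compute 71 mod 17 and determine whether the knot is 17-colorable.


Step 1: A knot is p-colorable if and only if p divides its determinant.
Step 2: Compute 71 mod 17.
71 = 4 * 17 + 3
Step 3: 71 mod 17 = 3
Step 4: The knot is 17-colorable: no

3


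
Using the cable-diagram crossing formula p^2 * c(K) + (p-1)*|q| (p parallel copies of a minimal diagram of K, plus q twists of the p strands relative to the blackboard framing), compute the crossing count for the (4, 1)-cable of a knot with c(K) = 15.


Step 1: Each of the c(K) crossings of the companion diagram becomes p*p = p^2 crossings among the p parallel strands, and each of the |q| twists s_1 s_2 ... s_(p-1) adds (p-1) crossings.
  Crossings = p^2 * c(K) + (p-1)*|q|
Step 2: = 4^2 * 15 + (4-1)*1
Step 3: = 16*15 + 3*1
Step 4: = 240 + 3 = 243

243


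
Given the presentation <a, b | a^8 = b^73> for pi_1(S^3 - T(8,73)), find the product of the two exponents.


The relation is a^8 = b^73.
Product of exponents = 8 * 73
= 584

584


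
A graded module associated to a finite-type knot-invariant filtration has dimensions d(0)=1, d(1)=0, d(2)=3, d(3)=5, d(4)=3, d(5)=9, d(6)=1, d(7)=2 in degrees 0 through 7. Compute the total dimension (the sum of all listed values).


Total dimension = d(0) + d(1) + ... + d(7)
= 1 + 0 + 3 + 5 + 3 + 9 + 1 + 2
= 24

24


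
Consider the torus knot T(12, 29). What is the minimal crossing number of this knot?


For a torus knot T(p, q) with gcd(p,q)=1,
the crossing number is min(p*(q-1), q*(p-1)).
p*(q-1) = 12*28 = 336
q*(p-1) = 29*11 = 319
min(336, 319) = 319

319


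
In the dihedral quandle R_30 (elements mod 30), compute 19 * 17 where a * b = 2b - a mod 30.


19 * 17 = 2*17 - 19 mod 30
= 34 - 19 mod 30
= 15 mod 30 = 15

15


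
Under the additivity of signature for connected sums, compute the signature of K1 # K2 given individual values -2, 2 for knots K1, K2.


The signature is additive under connected sum.
signature(K1 # K2) = (-2) + (2)
= 0

0


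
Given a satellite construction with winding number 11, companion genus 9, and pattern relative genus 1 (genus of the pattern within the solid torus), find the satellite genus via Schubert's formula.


Schubert: g(satellite) = g_rel(pattern) + |winding| * g(companion),
where g_rel(pattern) is the genus of the pattern relative to the solid torus.
= 1 + 11 * 9
= 1 + 99 = 100

100


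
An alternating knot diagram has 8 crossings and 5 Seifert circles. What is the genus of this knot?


For alternating knots, g = (c - s + 1)/2.
= (8 - 5 + 1)/2
= 4/2 = 2

2


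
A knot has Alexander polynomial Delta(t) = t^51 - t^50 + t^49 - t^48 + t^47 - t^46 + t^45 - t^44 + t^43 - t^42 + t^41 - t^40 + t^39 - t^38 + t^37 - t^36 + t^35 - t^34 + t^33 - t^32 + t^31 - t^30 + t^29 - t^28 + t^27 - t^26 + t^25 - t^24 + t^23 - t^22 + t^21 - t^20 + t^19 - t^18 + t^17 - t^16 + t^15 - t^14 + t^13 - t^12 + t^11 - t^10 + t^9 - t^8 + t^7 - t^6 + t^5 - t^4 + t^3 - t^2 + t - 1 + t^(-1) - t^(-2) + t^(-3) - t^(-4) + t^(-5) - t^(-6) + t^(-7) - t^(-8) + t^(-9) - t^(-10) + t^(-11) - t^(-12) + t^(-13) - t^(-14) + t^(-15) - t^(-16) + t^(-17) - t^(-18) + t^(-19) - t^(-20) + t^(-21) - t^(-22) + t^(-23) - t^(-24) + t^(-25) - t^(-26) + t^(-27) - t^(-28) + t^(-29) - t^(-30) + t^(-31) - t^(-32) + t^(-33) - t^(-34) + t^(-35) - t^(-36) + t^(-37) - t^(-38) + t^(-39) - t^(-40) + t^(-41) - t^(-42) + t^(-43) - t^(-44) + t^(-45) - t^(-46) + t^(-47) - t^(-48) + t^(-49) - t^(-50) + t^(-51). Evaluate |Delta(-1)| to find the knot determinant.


Step 1: The polynomial has 103 terms with alternating signs, exponents from 51 down to -51.
Step 2: Substitute t = -1. The i-th term has coefficient (-1)^i and exponent (m-i),
  so its value is (-1)^i * (-1)^(m-i) = (-1)^m = -1 for every i.
Step 3: All 103 terms equal -1, so Delta(-1) = 103 * (-1) = -103
Step 4: |Delta(-1)| = 103

103


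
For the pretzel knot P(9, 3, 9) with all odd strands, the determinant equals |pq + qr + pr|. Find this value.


Step 1: Compute pq + qr + pr.
pq = 9*3 = 27
qr = 3*9 = 27
pr = 9*9 = 81
pq + qr + pr = 27 + 27 + 81 = 135
Step 2: Take absolute value.
det(P(9,3,9)) = |135| = 135

135


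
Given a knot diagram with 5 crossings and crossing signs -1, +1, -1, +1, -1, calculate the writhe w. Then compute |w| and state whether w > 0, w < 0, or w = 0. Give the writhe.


Step 1: Count positive crossings (+1).
Positive crossings: 2
Step 2: Count negative crossings (-1).
Negative crossings: 3
Step 3: Writhe = (positive) - (negative)
w = 2 - 3 = -1
Step 4: |w| = 1, and w is negative

-1


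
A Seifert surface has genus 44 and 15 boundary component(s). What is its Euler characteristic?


chi = 2 - 2g - b
= 2 - 2*44 - 15
= 2 - 88 - 15 = -101

-101


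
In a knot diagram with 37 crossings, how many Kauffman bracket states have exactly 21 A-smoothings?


We choose which 21 of 37 crossings get A-smoothings.
C(37, 21) = 37! / (21! * 16!)
= 12875774670

12875774670


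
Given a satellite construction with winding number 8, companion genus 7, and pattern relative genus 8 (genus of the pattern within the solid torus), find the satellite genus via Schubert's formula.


Schubert: g(satellite) = g_rel(pattern) + |winding| * g(companion),
where g_rel(pattern) is the genus of the pattern relative to the solid torus.
= 8 + 8 * 7
= 8 + 56 = 64

64


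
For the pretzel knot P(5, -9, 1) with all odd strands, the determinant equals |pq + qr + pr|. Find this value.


Step 1: Compute pq + qr + pr.
pq = 5*(-9) = -45
qr = (-9)*1 = -9
pr = 5*1 = 5
pq + qr + pr = -45 + (-9) + 5 = -49
Step 2: Take absolute value.
det(P(5,-9,1)) = |-49| = 49

49


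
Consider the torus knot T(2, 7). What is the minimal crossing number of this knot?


For a torus knot T(p, q) with gcd(p,q)=1,
the crossing number is min(p*(q-1), q*(p-1)).
p*(q-1) = 2*6 = 12
q*(p-1) = 7*1 = 7
min(12, 7) = 7

7


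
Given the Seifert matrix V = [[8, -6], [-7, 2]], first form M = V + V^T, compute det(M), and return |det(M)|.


Step 1: Form V + V^T where V = [[8, -6], [-7, 2]]
  V^T = [[8, -7], [-6, 2]]
  V + V^T = [[16, -13], [-13, 4]]
Step 2: det(V + V^T) = 16*4 - (-13)*(-13)
  = 64 - 169 = -105
Step 3: Knot determinant = |det(V + V^T)| = |-105| = 105

105


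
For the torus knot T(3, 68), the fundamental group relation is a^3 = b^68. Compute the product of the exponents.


The relation is a^3 = b^68.
Product of exponents = 3 * 68
= 204

204


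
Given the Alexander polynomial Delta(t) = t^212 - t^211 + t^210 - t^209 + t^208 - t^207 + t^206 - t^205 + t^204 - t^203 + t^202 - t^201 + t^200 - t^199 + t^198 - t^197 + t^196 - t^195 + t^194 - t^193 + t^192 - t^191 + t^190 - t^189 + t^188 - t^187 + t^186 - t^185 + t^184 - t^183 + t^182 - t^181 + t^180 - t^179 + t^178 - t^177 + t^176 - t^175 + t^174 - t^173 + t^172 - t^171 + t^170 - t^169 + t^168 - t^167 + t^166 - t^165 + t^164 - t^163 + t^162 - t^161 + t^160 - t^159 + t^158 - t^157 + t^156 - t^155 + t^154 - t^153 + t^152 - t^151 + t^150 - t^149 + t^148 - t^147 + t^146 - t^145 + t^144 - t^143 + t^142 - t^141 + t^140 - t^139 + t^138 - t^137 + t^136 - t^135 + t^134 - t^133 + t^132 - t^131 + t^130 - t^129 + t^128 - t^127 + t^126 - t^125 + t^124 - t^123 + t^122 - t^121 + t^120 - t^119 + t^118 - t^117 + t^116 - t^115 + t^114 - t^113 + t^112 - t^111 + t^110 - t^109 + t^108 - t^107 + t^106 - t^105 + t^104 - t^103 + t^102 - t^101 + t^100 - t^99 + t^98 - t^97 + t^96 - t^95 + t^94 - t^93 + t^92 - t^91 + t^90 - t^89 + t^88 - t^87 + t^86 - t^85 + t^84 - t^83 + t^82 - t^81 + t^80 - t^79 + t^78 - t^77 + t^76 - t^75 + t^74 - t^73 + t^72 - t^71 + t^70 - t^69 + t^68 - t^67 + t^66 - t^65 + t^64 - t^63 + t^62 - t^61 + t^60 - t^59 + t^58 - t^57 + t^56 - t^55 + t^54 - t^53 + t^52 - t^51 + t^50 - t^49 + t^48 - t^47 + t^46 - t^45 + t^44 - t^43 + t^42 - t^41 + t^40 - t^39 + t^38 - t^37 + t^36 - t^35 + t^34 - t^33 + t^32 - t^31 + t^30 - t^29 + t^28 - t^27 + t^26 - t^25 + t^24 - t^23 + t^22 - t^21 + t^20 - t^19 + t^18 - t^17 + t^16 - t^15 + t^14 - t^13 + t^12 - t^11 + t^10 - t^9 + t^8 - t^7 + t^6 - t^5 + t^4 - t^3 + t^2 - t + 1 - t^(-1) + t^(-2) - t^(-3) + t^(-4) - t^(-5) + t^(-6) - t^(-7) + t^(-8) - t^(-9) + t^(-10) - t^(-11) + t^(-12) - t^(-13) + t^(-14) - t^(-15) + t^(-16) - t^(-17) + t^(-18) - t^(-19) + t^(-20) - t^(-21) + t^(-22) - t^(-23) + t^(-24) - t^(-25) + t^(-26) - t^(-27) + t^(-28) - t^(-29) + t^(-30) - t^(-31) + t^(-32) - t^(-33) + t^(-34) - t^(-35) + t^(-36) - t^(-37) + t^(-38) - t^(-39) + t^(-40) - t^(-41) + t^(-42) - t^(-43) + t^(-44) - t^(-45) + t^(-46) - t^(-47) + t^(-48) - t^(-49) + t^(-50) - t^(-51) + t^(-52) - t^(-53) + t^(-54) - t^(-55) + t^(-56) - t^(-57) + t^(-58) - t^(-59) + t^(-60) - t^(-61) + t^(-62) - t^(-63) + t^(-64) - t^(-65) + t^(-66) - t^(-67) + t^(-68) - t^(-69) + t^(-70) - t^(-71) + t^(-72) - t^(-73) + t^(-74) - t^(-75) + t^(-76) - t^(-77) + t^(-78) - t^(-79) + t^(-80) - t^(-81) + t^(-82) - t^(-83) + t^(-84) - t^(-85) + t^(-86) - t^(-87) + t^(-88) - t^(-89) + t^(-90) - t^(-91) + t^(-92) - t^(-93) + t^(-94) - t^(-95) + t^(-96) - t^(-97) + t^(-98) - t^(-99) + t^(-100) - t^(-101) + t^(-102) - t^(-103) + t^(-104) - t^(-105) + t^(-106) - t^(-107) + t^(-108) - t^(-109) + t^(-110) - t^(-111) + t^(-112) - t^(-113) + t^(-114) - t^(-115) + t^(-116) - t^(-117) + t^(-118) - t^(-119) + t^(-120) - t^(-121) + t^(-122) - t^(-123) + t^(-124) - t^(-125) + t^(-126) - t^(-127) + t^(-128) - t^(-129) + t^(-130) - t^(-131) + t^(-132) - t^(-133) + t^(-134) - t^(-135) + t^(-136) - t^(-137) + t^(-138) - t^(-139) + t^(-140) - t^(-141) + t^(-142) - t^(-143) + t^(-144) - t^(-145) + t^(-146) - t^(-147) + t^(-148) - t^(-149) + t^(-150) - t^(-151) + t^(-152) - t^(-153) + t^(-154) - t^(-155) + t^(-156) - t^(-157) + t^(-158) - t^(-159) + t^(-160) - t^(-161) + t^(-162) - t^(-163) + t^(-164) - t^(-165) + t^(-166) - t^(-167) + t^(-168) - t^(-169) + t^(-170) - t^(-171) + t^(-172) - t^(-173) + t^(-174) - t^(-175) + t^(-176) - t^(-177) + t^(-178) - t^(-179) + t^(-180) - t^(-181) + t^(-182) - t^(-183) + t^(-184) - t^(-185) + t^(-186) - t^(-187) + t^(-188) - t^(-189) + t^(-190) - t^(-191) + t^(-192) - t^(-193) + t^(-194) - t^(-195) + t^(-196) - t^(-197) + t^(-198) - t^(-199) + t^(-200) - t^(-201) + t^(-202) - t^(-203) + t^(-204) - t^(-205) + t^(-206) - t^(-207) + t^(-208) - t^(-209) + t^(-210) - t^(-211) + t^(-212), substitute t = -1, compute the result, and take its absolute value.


Step 1: The polynomial has 425 terms with alternating signs, exponents from 212 down to -212.
Step 2: Substitute t = -1. The i-th term has coefficient (-1)^i and exponent (m-i),
  so its value is (-1)^i * (-1)^(m-i) = (-1)^m = 1 for every i.
Step 3: All 425 terms equal 1, so Delta(-1) = 425 * (1) = 425
Step 4: |Delta(-1)| = 425

425


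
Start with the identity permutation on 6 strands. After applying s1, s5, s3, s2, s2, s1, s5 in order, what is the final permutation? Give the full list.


Starting with identity [1, 2, 3, 4, 5, 6].
Apply generators in sequence:
  After s1: [2, 1, 3, 4, 5, 6]
  After s5: [2, 1, 3, 4, 6, 5]
  After s3: [2, 1, 4, 3, 6, 5]
  After s2: [2, 4, 1, 3, 6, 5]
  After s2: [2, 1, 4, 3, 6, 5]
  After s1: [1, 2, 4, 3, 6, 5]
  After s5: [1, 2, 4, 3, 5, 6]
Final permutation: [1, 2, 4, 3, 5, 6]

[1, 2, 4, 3, 5, 6]


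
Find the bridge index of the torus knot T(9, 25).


The bridge number of T(p,q) is min(p,q).
min(9, 25) = 9

9


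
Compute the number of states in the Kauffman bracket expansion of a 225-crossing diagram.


Each crossing contributes 2 choices (A-smoothing or B-smoothing).
Total states = 2^225 = 53919893334301279589334030174039261347274288845081144962207220498432

53919893334301279589334030174039261347274288845081144962207220498432


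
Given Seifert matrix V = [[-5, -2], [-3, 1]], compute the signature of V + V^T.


Step 1: V + V^T = [[-10, -5], [-5, 2]]
Step 2: trace = -8, det = -45
Step 3: Discriminant = (-8)^2 - 4*(-45) = 244
Step 4: Eigenvalues: 3.81025, -11.8102
Step 5: Signature = (# positive eigenvalues) - (# negative eigenvalues) = 0

0


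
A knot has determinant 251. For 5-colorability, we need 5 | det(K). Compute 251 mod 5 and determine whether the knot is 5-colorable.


Step 1: A knot is p-colorable if and only if p divides its determinant.
Step 2: Compute 251 mod 5.
251 = 50 * 5 + 1
Step 3: 251 mod 5 = 1
Step 4: The knot is 5-colorable: no

1


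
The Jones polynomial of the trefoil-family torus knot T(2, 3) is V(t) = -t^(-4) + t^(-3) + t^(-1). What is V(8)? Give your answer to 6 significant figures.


Substituting t = 8 into V(t) = -t^(-4) + t^(-3) + t^(-1):
  (-)t^(-4) = -0.000244141
  (+)t^(-3) = 0.00195312
  (+)t^(-1) = 0.125
Sum = (-0.000244141) + (0.00195312) + (0.125)
= 0.1267089844
Rounded to 6 significant figures: 0.126709

0.126709


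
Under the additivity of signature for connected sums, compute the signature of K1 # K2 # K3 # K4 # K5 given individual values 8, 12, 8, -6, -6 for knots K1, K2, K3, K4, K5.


The signature is additive under connected sum.
signature(K1 # K2 # K3 # K4 # K5) = (8) + (12) + (8) + (-6) + (-6)
= 16

16


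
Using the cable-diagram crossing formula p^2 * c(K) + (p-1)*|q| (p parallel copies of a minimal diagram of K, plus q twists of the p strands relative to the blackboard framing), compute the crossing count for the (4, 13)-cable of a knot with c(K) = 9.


Step 1: Each of the c(K) crossings of the companion diagram becomes p*p = p^2 crossings among the p parallel strands, and each of the |q| twists s_1 s_2 ... s_(p-1) adds (p-1) crossings.
  Crossings = p^2 * c(K) + (p-1)*|q|
Step 2: = 4^2 * 9 + (4-1)*13
Step 3: = 16*9 + 3*13
Step 4: = 144 + 39 = 183

183


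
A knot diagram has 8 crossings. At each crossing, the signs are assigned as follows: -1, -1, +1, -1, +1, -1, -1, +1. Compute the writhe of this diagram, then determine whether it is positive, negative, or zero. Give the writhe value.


Step 1: Count positive crossings (+1).
Positive crossings: 3
Step 2: Count negative crossings (-1).
Negative crossings: 5
Step 3: Writhe = (positive) - (negative)
w = 3 - 5 = -2
Step 4: |w| = 2, and w is negative

-2


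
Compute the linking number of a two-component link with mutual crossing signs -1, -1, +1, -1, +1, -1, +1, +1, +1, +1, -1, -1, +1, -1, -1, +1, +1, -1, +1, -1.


Step 1: Count positive crossings: 10
Step 2: Count negative crossings: 10
Step 3: Sum of signs = 10 - 10 = 0
Step 4: Linking number = sum/2 = 0/2 = 0

0


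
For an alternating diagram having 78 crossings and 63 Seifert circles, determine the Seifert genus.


For alternating knots, g = (c - s + 1)/2.
= (78 - 63 + 1)/2
= 16/2 = 8

8


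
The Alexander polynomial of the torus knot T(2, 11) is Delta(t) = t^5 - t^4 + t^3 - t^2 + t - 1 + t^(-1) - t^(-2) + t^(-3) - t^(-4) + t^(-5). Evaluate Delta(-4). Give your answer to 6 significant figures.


Substituting t = -4 into Delta(t) = t^5 - t^4 + t^3 - t^2 + t - 1 + t^(-1) - t^(-2) + t^(-3) - t^(-4) + t^(-5):
Term values: (-1024) + (-256) + (-64) + (-16) + (-4) + (-1) + (-0.25) + (-0.0625) + (-0.015625) + (-0.00390625) + (-0.000976562)
Sum = -1365.333008
Rounded to 6 significant figures: -1365.33

-1365.33


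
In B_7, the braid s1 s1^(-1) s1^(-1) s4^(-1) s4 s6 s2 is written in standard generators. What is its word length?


The word length counts the number of generators (including inverses).
Listing each generator: s1, s1^(-1), s1^(-1), s4^(-1), s4, s6, s2
There are 7 generators in this braid word.

7


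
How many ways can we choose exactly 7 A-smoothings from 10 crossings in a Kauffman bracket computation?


We choose which 7 of 10 crossings get A-smoothings.
C(10, 7) = 10! / (7! * 3!)
= 120

120


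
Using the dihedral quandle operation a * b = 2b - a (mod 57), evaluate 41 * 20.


41 * 20 = 2*20 - 41 mod 57
= 40 - 41 mod 57
= -1 mod 57 = 56

56


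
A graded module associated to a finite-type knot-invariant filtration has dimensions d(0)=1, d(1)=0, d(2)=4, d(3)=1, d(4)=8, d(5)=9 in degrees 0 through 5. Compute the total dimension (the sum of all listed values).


Total dimension = d(0) + d(1) + ... + d(5)
= 1 + 0 + 4 + 1 + 8 + 9
= 23

23


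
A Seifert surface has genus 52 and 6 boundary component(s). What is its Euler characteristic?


chi = 2 - 2g - b
= 2 - 2*52 - 6
= 2 - 104 - 6 = -108

-108


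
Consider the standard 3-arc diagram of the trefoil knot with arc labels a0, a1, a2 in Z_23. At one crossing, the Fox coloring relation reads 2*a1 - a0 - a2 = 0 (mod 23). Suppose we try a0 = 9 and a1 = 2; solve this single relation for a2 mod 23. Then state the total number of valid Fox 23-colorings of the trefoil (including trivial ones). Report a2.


Step 1: Apply the given crossing relation 2*a1 - a0 - a2 = 0 (mod 23).
  a2 = 2*a1 - a0 mod 23
  a2 = 2*2 - 9 mod 23
  a2 = 4 - 9 mod 23
  a2 = -5 mod 23 = 18
Step 2: The trefoil has determinant 3.
  Number of Fox p-colorings (p prime) is p^2 if p = 3, else p.
  Since 23 does not divide 3, only trivial (constant) colorings exist.
  (So the trial a0 = 9, a1 = 2 with a0 != a1 does NOT extend to a valid coloring of the whole trefoil: the other two crossing relations require 3*(a1 - a0) = 0 (mod 23), which fails.)
  Total colorings = 23
Step 3: a2 = 18, total Fox 23-colorings = 23

18


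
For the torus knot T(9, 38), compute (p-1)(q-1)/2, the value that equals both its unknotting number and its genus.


For a torus knot T(p,q), both the unknotting number and genus equal (p-1)(q-1)/2.
= (9-1)(38-1)/2
= 8*37/2
= 296/2 = 148

148


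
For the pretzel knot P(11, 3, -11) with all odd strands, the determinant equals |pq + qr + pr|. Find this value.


Step 1: Compute pq + qr + pr.
pq = 11*3 = 33
qr = 3*(-11) = -33
pr = 11*(-11) = -121
pq + qr + pr = 33 + (-33) + (-121) = -121
Step 2: Take absolute value.
det(P(11,3,-11)) = |-121| = 121

121


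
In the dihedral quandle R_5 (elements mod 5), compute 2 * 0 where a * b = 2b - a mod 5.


2 * 0 = 2*0 - 2 mod 5
= 0 - 2 mod 5
= -2 mod 5 = 3

3


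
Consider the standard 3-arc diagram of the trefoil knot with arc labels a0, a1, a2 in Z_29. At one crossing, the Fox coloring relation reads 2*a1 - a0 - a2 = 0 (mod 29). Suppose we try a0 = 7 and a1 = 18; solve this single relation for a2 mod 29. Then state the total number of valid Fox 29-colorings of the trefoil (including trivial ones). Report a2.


Step 1: Apply the given crossing relation 2*a1 - a0 - a2 = 0 (mod 29).
  a2 = 2*a1 - a0 mod 29
  a2 = 2*18 - 7 mod 29
  a2 = 36 - 7 mod 29
  a2 = 29 mod 29 = 0
Step 2: The trefoil has determinant 3.
  Number of Fox p-colorings (p prime) is p^2 if p = 3, else p.
  Since 29 does not divide 3, only trivial (constant) colorings exist.
  (So the trial a0 = 7, a1 = 18 with a0 != a1 does NOT extend to a valid coloring of the whole trefoil: the other two crossing relations require 3*(a1 - a0) = 0 (mod 29), which fails.)
  Total colorings = 29
Step 3: a2 = 0, total Fox 29-colorings = 29

0


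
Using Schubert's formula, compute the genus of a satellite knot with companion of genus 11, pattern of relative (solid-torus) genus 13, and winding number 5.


Schubert: g(satellite) = g_rel(pattern) + |winding| * g(companion),
where g_rel(pattern) is the genus of the pattern relative to the solid torus.
= 13 + 5 * 11
= 13 + 55 = 68

68


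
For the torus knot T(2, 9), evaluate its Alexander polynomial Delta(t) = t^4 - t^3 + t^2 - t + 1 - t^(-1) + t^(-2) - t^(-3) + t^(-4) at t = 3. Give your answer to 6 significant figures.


Substituting t = 3 into Delta(t) = t^4 - t^3 + t^2 - t + 1 - t^(-1) + t^(-2) - t^(-3) + t^(-4):
Term values: (81) + (-27) + (9) + (-3) + (1) + (-0.333333) + (0.111111) + (-0.037037) + (0.0123457)
Sum = 60.75308642
Rounded to 6 significant figures: 60.7531

60.7531


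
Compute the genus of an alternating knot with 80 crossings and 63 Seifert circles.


For alternating knots, g = (c - s + 1)/2.
= (80 - 63 + 1)/2
= 18/2 = 9

9


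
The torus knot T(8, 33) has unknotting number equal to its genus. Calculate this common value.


For a torus knot T(p,q), both the unknotting number and genus equal (p-1)(q-1)/2.
= (8-1)(33-1)/2
= 7*32/2
= 224/2 = 112

112


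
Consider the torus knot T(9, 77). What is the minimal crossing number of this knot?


For a torus knot T(p, q) with gcd(p,q)=1,
the crossing number is min(p*(q-1), q*(p-1)).
p*(q-1) = 9*76 = 684
q*(p-1) = 77*8 = 616
min(684, 616) = 616

616


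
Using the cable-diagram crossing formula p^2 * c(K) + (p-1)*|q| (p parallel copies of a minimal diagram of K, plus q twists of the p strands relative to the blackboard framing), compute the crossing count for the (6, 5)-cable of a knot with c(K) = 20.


Step 1: Each of the c(K) crossings of the companion diagram becomes p*p = p^2 crossings among the p parallel strands, and each of the |q| twists s_1 s_2 ... s_(p-1) adds (p-1) crossings.
  Crossings = p^2 * c(K) + (p-1)*|q|
Step 2: = 6^2 * 20 + (6-1)*5
Step 3: = 36*20 + 5*5
Step 4: = 720 + 25 = 745

745


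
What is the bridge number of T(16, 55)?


The bridge number of T(p,q) is min(p,q).
min(16, 55) = 16

16


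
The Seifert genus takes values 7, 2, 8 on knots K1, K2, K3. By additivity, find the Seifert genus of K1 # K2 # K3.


The Seifert genus is additive under connected sum.
Seifert genus(K1 # K2 # K3) = (7) + (2) + (8)
= 17

17


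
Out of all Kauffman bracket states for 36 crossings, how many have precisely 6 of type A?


We choose which 6 of 36 crossings get A-smoothings.
C(36, 6) = 36! / (6! * 30!)
= 1947792

1947792


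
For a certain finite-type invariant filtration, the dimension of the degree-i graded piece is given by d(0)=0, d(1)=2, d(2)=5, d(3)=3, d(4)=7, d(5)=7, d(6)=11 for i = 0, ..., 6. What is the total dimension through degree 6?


Total dimension = d(0) + d(1) + ... + d(6)
= 0 + 2 + 5 + 3 + 7 + 7 + 11
= 35

35


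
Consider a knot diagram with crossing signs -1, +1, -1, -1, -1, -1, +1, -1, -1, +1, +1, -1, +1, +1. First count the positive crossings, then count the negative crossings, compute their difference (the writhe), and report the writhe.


Step 1: Count positive crossings (+1).
Positive crossings: 6
Step 2: Count negative crossings (-1).
Negative crossings: 8
Step 3: Writhe = (positive) - (negative)
w = 6 - 8 = -2
Step 4: |w| = 2, and w is negative

-2


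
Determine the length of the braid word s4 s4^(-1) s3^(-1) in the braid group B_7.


The word length counts the number of generators (including inverses).
Listing each generator: s4, s4^(-1), s3^(-1)
There are 3 generators in this braid word.

3


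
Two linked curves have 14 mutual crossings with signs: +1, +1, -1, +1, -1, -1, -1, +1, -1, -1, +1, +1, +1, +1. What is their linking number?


Step 1: Count positive crossings: 8
Step 2: Count negative crossings: 6
Step 3: Sum of signs = 8 - 6 = 2
Step 4: Linking number = sum/2 = 2/2 = 1

1


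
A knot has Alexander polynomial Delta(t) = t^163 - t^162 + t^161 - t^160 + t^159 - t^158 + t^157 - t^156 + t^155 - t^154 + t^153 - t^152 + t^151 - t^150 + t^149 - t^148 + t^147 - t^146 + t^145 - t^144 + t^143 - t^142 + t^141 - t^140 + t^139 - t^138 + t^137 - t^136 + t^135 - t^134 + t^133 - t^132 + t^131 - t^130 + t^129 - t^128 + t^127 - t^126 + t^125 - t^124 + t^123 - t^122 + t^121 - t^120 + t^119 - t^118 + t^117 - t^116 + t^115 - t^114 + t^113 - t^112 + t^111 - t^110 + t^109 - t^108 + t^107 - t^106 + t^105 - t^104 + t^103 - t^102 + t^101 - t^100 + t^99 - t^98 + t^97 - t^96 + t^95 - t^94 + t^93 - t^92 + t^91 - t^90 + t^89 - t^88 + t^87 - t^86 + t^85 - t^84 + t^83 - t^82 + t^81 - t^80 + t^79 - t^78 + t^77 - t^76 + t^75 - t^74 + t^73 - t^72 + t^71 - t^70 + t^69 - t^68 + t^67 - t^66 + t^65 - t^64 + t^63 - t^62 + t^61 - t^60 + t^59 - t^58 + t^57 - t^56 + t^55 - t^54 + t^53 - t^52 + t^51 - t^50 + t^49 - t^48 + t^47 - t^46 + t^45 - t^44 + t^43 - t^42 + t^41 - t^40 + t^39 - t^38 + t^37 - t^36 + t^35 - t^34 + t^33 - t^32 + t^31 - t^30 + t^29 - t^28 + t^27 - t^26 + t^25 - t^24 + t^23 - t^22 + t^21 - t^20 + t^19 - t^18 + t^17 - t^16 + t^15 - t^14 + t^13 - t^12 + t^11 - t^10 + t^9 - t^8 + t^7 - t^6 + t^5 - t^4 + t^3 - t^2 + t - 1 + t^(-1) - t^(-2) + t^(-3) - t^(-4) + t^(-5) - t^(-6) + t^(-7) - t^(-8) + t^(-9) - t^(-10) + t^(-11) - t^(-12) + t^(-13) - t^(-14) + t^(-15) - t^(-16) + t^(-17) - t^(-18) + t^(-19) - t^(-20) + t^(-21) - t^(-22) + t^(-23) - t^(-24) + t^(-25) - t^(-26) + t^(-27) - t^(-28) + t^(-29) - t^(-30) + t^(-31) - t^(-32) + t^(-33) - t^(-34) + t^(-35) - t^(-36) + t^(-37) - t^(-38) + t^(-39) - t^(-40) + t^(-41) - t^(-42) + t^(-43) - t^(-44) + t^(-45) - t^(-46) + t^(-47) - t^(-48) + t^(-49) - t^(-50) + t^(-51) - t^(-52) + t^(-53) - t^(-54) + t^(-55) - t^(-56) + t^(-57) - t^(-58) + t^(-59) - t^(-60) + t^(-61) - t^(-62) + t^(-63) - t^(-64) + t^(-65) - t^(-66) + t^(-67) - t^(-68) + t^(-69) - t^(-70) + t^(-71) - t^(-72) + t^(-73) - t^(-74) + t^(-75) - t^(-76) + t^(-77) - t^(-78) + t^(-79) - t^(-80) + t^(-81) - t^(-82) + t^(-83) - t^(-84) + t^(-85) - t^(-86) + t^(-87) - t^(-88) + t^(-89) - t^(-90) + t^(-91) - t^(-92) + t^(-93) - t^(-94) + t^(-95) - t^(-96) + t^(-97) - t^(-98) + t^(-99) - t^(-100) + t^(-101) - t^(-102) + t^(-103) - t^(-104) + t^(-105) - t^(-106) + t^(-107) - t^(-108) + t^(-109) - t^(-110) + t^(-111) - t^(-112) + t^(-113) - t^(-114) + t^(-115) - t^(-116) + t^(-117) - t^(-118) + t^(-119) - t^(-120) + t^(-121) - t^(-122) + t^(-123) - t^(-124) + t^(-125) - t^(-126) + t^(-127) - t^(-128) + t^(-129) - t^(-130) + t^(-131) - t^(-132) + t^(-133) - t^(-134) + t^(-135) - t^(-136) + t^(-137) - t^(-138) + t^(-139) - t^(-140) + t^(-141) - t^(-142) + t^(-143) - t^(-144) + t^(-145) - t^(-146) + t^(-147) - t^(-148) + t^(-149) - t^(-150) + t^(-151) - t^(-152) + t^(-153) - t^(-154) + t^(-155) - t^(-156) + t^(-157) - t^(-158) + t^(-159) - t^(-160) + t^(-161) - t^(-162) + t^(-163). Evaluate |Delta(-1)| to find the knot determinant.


Step 1: The polynomial has 327 terms with alternating signs, exponents from 163 down to -163.
Step 2: Substitute t = -1. The i-th term has coefficient (-1)^i and exponent (m-i),
  so its value is (-1)^i * (-1)^(m-i) = (-1)^m = -1 for every i.
Step 3: All 327 terms equal -1, so Delta(-1) = 327 * (-1) = -327
Step 4: |Delta(-1)| = 327

327
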